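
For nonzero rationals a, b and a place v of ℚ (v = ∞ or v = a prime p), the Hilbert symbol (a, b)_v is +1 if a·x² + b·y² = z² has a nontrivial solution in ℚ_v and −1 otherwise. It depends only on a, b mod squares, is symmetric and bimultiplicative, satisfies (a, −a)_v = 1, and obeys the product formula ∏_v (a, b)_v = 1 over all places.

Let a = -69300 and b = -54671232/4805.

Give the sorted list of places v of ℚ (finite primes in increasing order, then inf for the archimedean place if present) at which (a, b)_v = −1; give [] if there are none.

[2, 5, 7, inf]

(a, b) ≡ (-77, -2310) mod (ℚ^×)²; places V = {2, 3, 5, 7, 11, 31, 43, ∞}.
(a,b)_5: α=2, u≡3; β=-1, v≡3 (mod 5); (3|5)=-1, (3|5)=-1; sign (−1)^0·-1^-1·-1^2 = -1.
(a,b)_2: α=2, β=7; u≡3, v≡5 (mod 8); ε(u)ε(v)=1·0, αω(v)=2·1, βω(u)=7·1; sum ≡ 1  ⇒  -1.
(a,b)_31: α=0, u≡16; β=-2, v≡24 (mod 31); (16|31)=+1, (24|31)=-1; sign (−1)^0·+1^-2·-1^0 = +1.
(a,b)_11: α=1, u≡3; β=1, v≡2 (mod 11); (3|11)=+1, (2|11)=-1; sign (−1)^1·+1^1·-1^1 = +1.
(a,b)_43: α=0, u≡16; β=2, v≡22 (mod 43); (16|43)=+1, (22|43)=-1; sign (−1)^0·+1^2·-1^0 = +1.
(a,b)_3: α=2, u≡1; β=1, v≡1 (mod 3); (1|3)=+1, (1|3)=+1; sign (−1)^0·+1^1·+1^2 = +1.
(a,b)_∞: sgn(-77)=−, sgn(-2310)=−, so -1.
(a,b)_7: α=1, u≡5; β=1, v≡6 (mod 7); (5|7)=-1, (6|7)=-1; sign (−1)^1·-1^1·-1^1 = -1.
Ram(-77, -2310) = {2, 5, 7, ∞}; no ℚ_2-point on the conic.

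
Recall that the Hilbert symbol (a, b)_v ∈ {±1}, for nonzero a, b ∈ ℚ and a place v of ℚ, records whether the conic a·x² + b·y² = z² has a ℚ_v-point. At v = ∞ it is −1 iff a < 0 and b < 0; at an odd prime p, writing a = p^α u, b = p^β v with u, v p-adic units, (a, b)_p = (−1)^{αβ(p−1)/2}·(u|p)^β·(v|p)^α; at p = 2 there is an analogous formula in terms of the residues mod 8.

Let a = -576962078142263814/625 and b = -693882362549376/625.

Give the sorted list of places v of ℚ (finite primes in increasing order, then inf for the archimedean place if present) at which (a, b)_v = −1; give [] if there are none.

(a, b) ≡ (-84854, -68102034) mod (ℚ^×)²; places V = {2, 3, 5, 7, 11, 13, 17, 19, 23, 29, ∞}.
(a,b)_2: α=1, β=7; u≡5, v≡7 (mod 8); ε(u)ε(v)=0·1, αω(v)=1·0, βω(u)=7·1; sum ≡ 1  ⇒  -1.
(a,b)_29: α=1, u≡15; β=1, v≡4 (mod 29); (15|29)=-1, (4|29)=+1; sign (−1)^0·-1^1·+1^1 = -1.
(a,b)_13: α=2, u≡9; β=1, v≡11 (mod 13); (9|13)=+1, (11|13)=-1; sign (−1)^0·+1^1·-1^2 = +1.
(a,b)_19: α=3, u≡8; β=2, v≡2 (mod 19); (8|19)=-1, (2|19)=-1; sign (−1)^0·-1^2·-1^3 = -1.
(a,b)_3: α=6, u≡1; β=3, v≡1 (mod 3); (1|3)=+1, (1|3)=+1; sign (−1)^0·+1^3·+1^6 = +1.
(a,b)_7: α=1, u≡4; β=3, v≡2 (mod 7); (4|7)=+1, (2|7)=+1; sign (−1)^1·+1^3·+1^1 = -1.
(a,b)_5: α=-4, u≡1; β=-4, v≡4 (mod 5); (1|5)=+1, (4|5)=+1; sign (−1)^0·+1^-4·+1^-4 = +1.
(a,b)_∞: sgn(-84854)=−, sgn(-68102034)=−, so -1.
(a,b)_17: α=2, u≡11; β=1, v≡12 (mod 17); (11|17)=-1, (12|17)=-1; sign (−1)^0·-1^1·-1^2 = -1.
(a,b)_23: α=2, u≡6; β=1, v≡8 (mod 23); (6|23)=+1, (8|23)=+1; sign (−1)^0·+1^1·+1^2 = +1.
(a,b)_11: α=1, u≡2; β=1, v≡5 (mod 11); (2|11)=-1, (5|11)=+1; sign (−1)^1·-1^1·+1^1 = +1.
|Ram(-84854, -68102034)| = 6, even; anisotropic at {2, 7, 17, 19, 29, ∞}.

[2, 7, 17, 19, 29, inf]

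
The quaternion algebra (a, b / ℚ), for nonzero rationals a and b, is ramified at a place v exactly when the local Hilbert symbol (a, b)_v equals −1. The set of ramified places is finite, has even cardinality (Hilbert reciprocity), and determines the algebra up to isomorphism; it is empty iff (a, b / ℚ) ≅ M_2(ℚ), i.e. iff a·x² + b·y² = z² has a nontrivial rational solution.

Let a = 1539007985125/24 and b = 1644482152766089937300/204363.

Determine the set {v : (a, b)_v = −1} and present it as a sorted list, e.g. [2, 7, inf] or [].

[2, 3, 31, 43]

Mod squares: a ≡ 1230, b ≡ 163959. Check v ∈ {∞, 2, 3, 5, 7, 11, 13, 29, 31, 41, 43}.
v=29: a=29^0·(≡21), b=29^-2·(≡23) mod 29; (21|29)=-1, (23|29)=+1; (−1)^{0·-2·14}·(-1)^-2·(+1)^0 = +1.
v=7: a=7^0·(≡3), b=7^2·(≡5) mod 7; (3|7)=-1, (5|7)=-1; (−1)^{0·2·3}·(-1)^2·(-1)^0 = +1.
v=∞: 1230 > 0 and 163959 > 0  ⇒  (a,b)_∞ = +1.
v=11: a=11^0·(≡3), b=11^2·(≡1) mod 11; (3|11)=+1, (1|11)=+1; (−1)^{0·2·5}·(+1)^2·(+1)^0 = +1.
v=43: a=43^2·(≡28), b=43^3·(≡28) mod 43; (28|43)=-1, (28|43)=-1; (−1)^{2·3·21}·(-1)^3·(-1)^2 = -1.
v=31: a=31^2·(≡3), b=31^3·(≡8) mod 31; (3|31)=-1, (8|31)=+1; (−1)^{2·3·15}·(-1)^3·(+1)^2 = -1.
v=5: a=5^3·(≡4), b=5^2·(≡4) mod 5; (4|5)=+1, (4|5)=+1; (−1)^{3·2·2}·(+1)^2·(+1)^3 = +1.
v=41: a=41^1·(≡30), b=41^1·(≡26) mod 41; (30|41)=-1, (26|41)=-1; (−1)^{1·1·20}·(-1)^1·(-1)^1 = +1.
v=13: a=13^2·(≡11), b=13^4·(≡4) mod 13; (11|13)=-1, (4|13)=+1; (−1)^{2·4·6}·(-1)^4·(+1)^2 = +1.
v=3: a=3^-1·(≡2), b=3^-5·(≡2) mod 3; (2|3)=-1, (2|3)=-1; (−1)^{-1·-5·1}·(-1)^-5·(-1)^-1 = -1.
v=2: v_2(a)=-3, v_2(b)=2; units ≡ 7, 7 (mod 8); ε·ε+αω+βω = 1·1+-3·0+2·0 ≡ 1  ⇒  (a,b)_2 = -1.
|Ram(1230, 163959)| = 4, even; anisotropic at {2, 3, 31, 43}.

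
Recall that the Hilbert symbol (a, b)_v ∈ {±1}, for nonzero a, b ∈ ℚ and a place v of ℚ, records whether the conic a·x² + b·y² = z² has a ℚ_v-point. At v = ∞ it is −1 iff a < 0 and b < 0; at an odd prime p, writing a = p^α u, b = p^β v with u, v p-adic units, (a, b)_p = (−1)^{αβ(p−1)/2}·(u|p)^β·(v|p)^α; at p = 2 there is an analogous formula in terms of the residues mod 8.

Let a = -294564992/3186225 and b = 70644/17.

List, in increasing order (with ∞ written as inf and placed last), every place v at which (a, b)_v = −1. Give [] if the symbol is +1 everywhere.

[2, 7]

Mod squares: a ≡ -2, b ≡ 357. Check v ∈ {∞, 2, 3, 5, 7, 17, 29, 37, 41}.
v=41: a=41^2·(≡10), b=41^0·(≡29) mod 41; (10|41)=+1, (29|41)=-1; (−1)^{2·0·20}·(+1)^0·(-1)^2 = +1.
v=3: a=3^-2·(≡1), b=3^1·(≡2) mod 3; (1|3)=+1, (2|3)=-1; (−1)^{-2·1·1}·(+1)^1·(-1)^-2 = +1.
v=37: a=37^2·(≡14), b=37^0·(≡5) mod 37; (14|37)=-1, (5|37)=-1; (−1)^{2·0·18}·(-1)^0·(-1)^2 = +1.
v=∞: -2 < 0 and 357 > 0  ⇒  (a,b)_∞ = +1.
v=29: a=29^0·(≡3), b=29^2·(≡22) mod 29; (3|29)=-1, (22|29)=+1; (−1)^{0·2·14}·(-1)^2·(+1)^0 = +1.
v=17: a=17^-2·(≡1), b=17^-1·(≡9) mod 17; (1|17)=+1, (9|17)=+1; (−1)^{-2·-1·8}·(+1)^-1·(+1)^-2 = +1.
v=5: a=5^-2·(≡2), b=5^0·(≡2) mod 5; (2|5)=-1, (2|5)=-1; (−1)^{-2·0·2}·(-1)^0·(-1)^-2 = +1.
v=2: v_2(a)=7, v_2(b)=2; units ≡ 7, 5 (mod 8); ε·ε+αω+βω = 1·0+7·1+2·0 ≡ 1  ⇒  (a,b)_2 = -1.
v=7: a=7^-2·(≡3), b=7^1·(≡4) mod 7; (3|7)=-1, (4|7)=+1; (−1)^{-2·1·3}·(-1)^1·(+1)^-2 = -1.
|Ram(-2, 357)| = 2, even; anisotropic at {2, 7}.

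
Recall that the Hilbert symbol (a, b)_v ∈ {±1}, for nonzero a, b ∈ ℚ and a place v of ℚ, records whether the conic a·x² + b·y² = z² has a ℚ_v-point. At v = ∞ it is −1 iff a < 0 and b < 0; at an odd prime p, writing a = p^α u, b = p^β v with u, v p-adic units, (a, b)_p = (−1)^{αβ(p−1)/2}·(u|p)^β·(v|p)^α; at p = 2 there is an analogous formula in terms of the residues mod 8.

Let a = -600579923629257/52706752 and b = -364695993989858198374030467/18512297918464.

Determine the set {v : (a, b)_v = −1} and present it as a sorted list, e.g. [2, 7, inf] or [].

Mod squares: a ≡ -799799, b ≡ -3. Check v ∈ {∞, 2, 3, 7, 11, 13, 17, 47}.
v=11: a=11^3·(≡1), b=11^10·(≡10) mod 11; (1|11)=+1, (10|11)=-1; (−1)^{3·10·5}·(+1)^10·(-1)^3 = -1.
v=2: v_2(a)=-6, v_2(b)=-16; units ≡ 1, 5 (mod 8); ε·ε+αω+βω = 0·0+-6·1+-16·0 ≡ 0  ⇒  (a,b)_2 = +1.
v=3: a=3^2·(≡1), b=3^3·(≡2) mod 3; (1|3)=+1, (2|3)=-1; (−1)^{2·3·1}·(+1)^3·(-1)^2 = +1.
v=∞: -799799 < 0 and -3 < 0  ⇒  (a,b)_∞ = -1.
v=17: a=17^1·(≡2), b=17^2·(≡7) mod 17; (2|17)=+1, (7|17)=-1; (−1)^{1·2·8}·(+1)^2·(-1)^1 = -1.
v=7: a=7^-7·(≡2), b=7^-10·(≡2) mod 7; (2|7)=+1, (2|7)=+1; (−1)^{-7·-10·3}·(+1)^-10·(+1)^-7 = +1.
v=13: a=13^7·(≡6), b=13^8·(≡9) mod 13; (6|13)=-1, (9|13)=+1; (−1)^{7·8·6}·(-1)^8·(+1)^7 = +1.
v=47: a=47^1·(≡26), b=47^2·(≡35) mod 47; (26|47)=-1, (35|47)=-1; (−1)^{1·2·23}·(-1)^2·(-1)^1 = -1.
(-799799, -3 / ℚ) ramifies at {11, 17, 47, ∞}: a division algebra.

[11, 17, 47, inf]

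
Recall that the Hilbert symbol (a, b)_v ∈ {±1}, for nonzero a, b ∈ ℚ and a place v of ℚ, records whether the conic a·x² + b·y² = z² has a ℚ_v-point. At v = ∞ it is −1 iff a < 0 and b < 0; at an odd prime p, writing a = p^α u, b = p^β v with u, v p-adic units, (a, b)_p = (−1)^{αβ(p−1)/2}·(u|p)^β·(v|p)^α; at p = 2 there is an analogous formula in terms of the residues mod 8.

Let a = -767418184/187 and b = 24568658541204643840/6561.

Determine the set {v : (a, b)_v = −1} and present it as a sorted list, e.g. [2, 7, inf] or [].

[5, 11, 29, 37]

(a, b) ≡ (-401302, 182410) mod (ℚ^×)²; places V = {2, 3, 5, 11, 13, 17, 23, 29, 37, ∞}.
(a,b)_11: α=-1, u≡1; β=0, v≡8 (mod 11); (1|11)=+1, (8|11)=-1; sign (−1)^0·+1^0·-1^-1 = -1.
(a,b)_∞: sgn(-401302)=−, sgn(182410)=+, so +1.
(a,b)_13: α=2, u≡11; β=4, v≡2 (mod 13); (11|13)=-1, (2|13)=-1; sign (−1)^0·-1^4·-1^2 = +1.
(a,b)_2: α=3, β=13; u≡5, v≡5 (mod 8); ε(u)ε(v)=0·0, αω(v)=3·1, βω(u)=13·1; sum ≡ 0  ⇒  +1.
(a,b)_3: α=0, u≡2; β=-8, v≡1 (mod 3); (2|3)=-1, (1|3)=+1; sign (−1)^0·-1^-8·+1^0 = +1.
(a,b)_5: α=0, u≡3; β=1, v≡3 (mod 5); (3|5)=-1, (3|5)=-1; sign (−1)^0·-1^1·-1^0 = -1.
(a,b)_37: α=1, u≡29; β=3, v≡30 (mod 37); (29|37)=-1, (30|37)=+1; sign (−1)^0·-1^3·+1^1 = -1.
(a,b)_23: α=2, u≡2; β=0, v≡21 (mod 23); (2|23)=+1, (21|23)=-1; sign (−1)^0·+1^0·-1^2 = +1.
(a,b)_17: α=-1, u≡6; β=1, v≡12 (mod 17); (6|17)=-1, (12|17)=-1; sign (−1)^0·-1^1·-1^-1 = +1.
(a,b)_29: α=1, u≡5; β=3, v≡14 (mod 29); (5|29)=+1, (14|29)=-1; sign (−1)^0·+1^3·-1^1 = -1.
|Ram(-401302, 182410)| = 4, even; anisotropic at {5, 11, 29, 37}.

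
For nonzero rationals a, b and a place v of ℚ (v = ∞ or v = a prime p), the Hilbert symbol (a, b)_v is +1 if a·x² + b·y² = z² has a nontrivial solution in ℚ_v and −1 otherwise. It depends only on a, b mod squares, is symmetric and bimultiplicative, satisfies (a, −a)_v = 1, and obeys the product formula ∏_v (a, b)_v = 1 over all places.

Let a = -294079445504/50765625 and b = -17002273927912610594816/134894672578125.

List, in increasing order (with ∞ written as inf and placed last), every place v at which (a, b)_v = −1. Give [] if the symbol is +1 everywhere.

[13, inf]

(a, b) ≡ (-26, -130) mod (ℚ^×)²; places V = {2, 3, 5, 13, 17, 19, 23, ∞}.
(a,b)_5: α=-6, u≡4; β=-7, v≡1 (mod 5); (4|5)=+1, (1|5)=+1; sign (−1)^0·+1^-7·+1^-6 = +1.
(a,b)_13: α=1, u≡11; β=3, v≡12 (mod 13); (11|13)=-1, (12|13)=+1; sign (−1)^0·-1^3·+1^1 = -1.
(a,b)_23: α=2, u≡10; β=2, v≡1 (mod 23); (10|23)=-1, (1|23)=+1; sign (−1)^0·-1^2·+1^2 = +1.
(a,b)_∞: sgn(-26)=−, sgn(-130)=−, so -1.
(a,b)_19: α=-2, u≡10; β=-2, v≡12 (mod 19); (10|19)=-1, (12|19)=-1; sign (−1)^0·-1^-2·-1^-2 = +1.
(a,b)_17: α=4, u≡4; β=8, v≡7 (mod 17); (4|17)=+1, (7|17)=-1; sign (−1)^0·+1^8·-1^4 = +1.
(a,b)_2: α=9, β=21; u≡3, v≡7 (mod 8); ε(u)ε(v)=1·1, αω(v)=9·0, βω(u)=21·1; sum ≡ 0  ⇒  +1.
(a,b)_3: α=-2, u≡1; β=-14, v≡2 (mod 3); (1|3)=+1, (2|3)=-1; sign (−1)^0·+1^-14·-1^-2 = +1.
Ram(-26, -130) = {13, ∞}; no ℚ_13-point on the conic.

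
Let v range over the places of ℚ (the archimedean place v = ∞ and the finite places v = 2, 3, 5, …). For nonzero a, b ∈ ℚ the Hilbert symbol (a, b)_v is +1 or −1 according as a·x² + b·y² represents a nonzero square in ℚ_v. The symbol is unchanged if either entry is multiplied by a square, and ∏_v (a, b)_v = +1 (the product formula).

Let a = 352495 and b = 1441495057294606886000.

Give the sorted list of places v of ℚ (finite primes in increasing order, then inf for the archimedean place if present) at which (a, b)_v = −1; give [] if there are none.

(a, b) ≡ (352495, 20735) mod (ℚ^×)²; places V = {2, 5, 11, 13, 17, 29, ∞}.
(a,b)_5: α=1, u≡4; β=3, v≡3 (mod 5); (4|5)=+1, (3|5)=-1; sign (−1)^0·+1^3·-1^1 = -1.
(a,b)_11: α=1, u≡2; β=5, v≡9 (mod 11); (2|11)=-1, (9|11)=+1; sign (−1)^1·-1^5·+1^1 = +1.
(a,b)_∞: sgn(352495)=+, sgn(20735)=+, so +1.
(a,b)_2: α=0, β=4; u≡7, v≡7 (mod 8); ε(u)ε(v)=1·1, αω(v)=0·0, βω(u)=4·0; sum ≡ 1  ⇒  -1.
(a,b)_29: α=1, u≡4; β=3, v≡11 (mod 29); (4|29)=+1, (11|29)=-1; sign (−1)^0·+1^3·-1^1 = -1.
(a,b)_17: α=1, u≡12; β=4, v≡12 (mod 17); (12|17)=-1, (12|17)=-1; sign (−1)^0·-1^4·-1^1 = -1.
(a,b)_13: α=1, u≡10; β=3, v≡4 (mod 13); (10|13)=+1, (4|13)=+1; sign (−1)^0·+1^3·+1^1 = +1.
|Ram(352495, 20735)| = 4, even; anisotropic at {2, 5, 17, 29}.

[2, 5, 17, 29]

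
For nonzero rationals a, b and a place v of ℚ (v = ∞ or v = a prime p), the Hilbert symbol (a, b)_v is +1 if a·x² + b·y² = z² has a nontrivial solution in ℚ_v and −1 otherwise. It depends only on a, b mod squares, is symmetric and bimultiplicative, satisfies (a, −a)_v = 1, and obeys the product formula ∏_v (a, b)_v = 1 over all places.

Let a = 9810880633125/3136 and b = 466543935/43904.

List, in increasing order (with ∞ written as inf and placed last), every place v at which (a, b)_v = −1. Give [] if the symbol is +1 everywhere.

[2, 5, 7, 13]

(a, b) ≡ (13, 210) mod (ℚ^×)²; places V = {2, 3, 5, 7, 11, 13, ∞}.
(a,b)_2: α=-6, β=-7; u≡5, v≡1 (mod 8); ε(u)ε(v)=0·0, αω(v)=-6·0, βω(u)=-7·1; sum ≡ 1  ⇒  -1.
(a,b)_7: α=-2, u≡5; β=-3, v≡2 (mod 7); (5|7)=-1, (2|7)=+1; sign (−1)^0·-1^-3·+1^-2 = -1.
(a,b)_13: α=3, u≡4; β=4, v≡11 (mod 13); (4|13)=+1, (11|13)=-1; sign (−1)^0·+1^4·-1^3 = -1.
(a,b)_5: α=4, u≡3; β=1, v≡3 (mod 5); (3|5)=-1, (3|5)=-1; sign (−1)^0·-1^1·-1^4 = -1.
(a,b)_3: α=10, u≡1; β=3, v≡1 (mod 3); (1|3)=+1, (1|3)=+1; sign (−1)^0·+1^3·+1^10 = +1.
(a,b)_∞: sgn(13)=+, sgn(210)=+, so +1.
(a,b)_11: α=2, u≡6; β=2, v≡5 (mod 11); (6|11)=-1, (5|11)=+1; sign (−1)^0·-1^2·+1^2 = +1.
Ram(13, 210) = {2, 5, 7, 13}; no ℚ_2-point on the conic.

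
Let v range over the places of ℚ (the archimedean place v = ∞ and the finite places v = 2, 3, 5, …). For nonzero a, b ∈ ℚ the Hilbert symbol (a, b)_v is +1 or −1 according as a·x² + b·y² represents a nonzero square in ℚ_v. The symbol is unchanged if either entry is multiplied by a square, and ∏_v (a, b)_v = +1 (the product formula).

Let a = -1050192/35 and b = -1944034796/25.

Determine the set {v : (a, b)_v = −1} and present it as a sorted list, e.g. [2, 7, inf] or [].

[7, 13, 17, inf]

Mod squares: a ≡ -255255, b ≡ -11. Check v ∈ {∞, 2, 3, 5, 7, 11, 13, 17, 23}.
v=2: v_2(a)=4, v_2(b)=2; units ≡ 1, 5 (mod 8); ε·ε+αω+βω = 0·0+4·1+2·0 ≡ 0  ⇒  (a,b)_2 = +1.
v=7: a=7^-1·(≡5), b=7^0·(≡6) mod 7; (5|7)=-1, (6|7)=-1; (−1)^{-1·0·3}·(-1)^0·(-1)^-1 = -1.
v=17: a=17^1·(≡2), b=17^4·(≡6) mod 17; (2|17)=+1, (6|17)=-1; (−1)^{1·4·8}·(+1)^4·(-1)^1 = -1.
v=23: a=23^0·(≡22), b=23^2·(≡8) mod 23; (22|23)=-1, (8|23)=+1; (−1)^{0·2·11}·(-1)^2·(+1)^0 = +1.
v=∞: -255255 < 0 and -11 < 0  ⇒  (a,b)_∞ = -1.
v=11: a=11^1·(≡4), b=11^1·(≡10) mod 11; (4|11)=+1, (10|11)=-1; (−1)^{1·1·5}·(+1)^1·(-1)^1 = +1.
v=5: a=5^-1·(≡4), b=5^-2·(≡4) mod 5; (4|5)=+1, (4|5)=+1; (−1)^{-1·-2·2}·(+1)^-2·(+1)^-1 = +1.
v=13: a=13^1·(≡7), b=13^0·(≡2) mod 13; (7|13)=-1, (2|13)=-1; (−1)^{1·0·6}·(-1)^0·(-1)^1 = -1.
v=3: a=3^3·(≡1), b=3^0·(≡1) mod 3; (1|3)=+1, (1|3)=+1; (−1)^{3·0·1}·(+1)^0·(+1)^3 = +1.
(-255255, -11 / ℚ) ramifies at {7, 13, 17, ∞}: a division algebra.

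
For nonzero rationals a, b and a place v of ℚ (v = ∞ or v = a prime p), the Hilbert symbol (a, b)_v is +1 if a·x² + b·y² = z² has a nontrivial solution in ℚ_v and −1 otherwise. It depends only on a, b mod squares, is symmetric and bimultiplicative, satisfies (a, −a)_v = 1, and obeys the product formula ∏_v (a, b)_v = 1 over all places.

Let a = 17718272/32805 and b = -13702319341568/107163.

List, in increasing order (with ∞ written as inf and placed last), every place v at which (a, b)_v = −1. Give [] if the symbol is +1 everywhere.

[2, 13]

Mod squares: a ≡ 715, b ≡ -6. Check v ∈ {∞, 2, 3, 5, 7, 11, 13}.
v=2: v_2(a)=10, v_2(b)=15; units ≡ 3, 5 (mod 8); ε·ε+αω+βω = 1·0+10·1+15·1 ≡ 1  ⇒  (a,b)_2 = -1.
v=13: a=13^1·(≡4), b=13^4·(≡7) mod 13; (4|13)=+1, (7|13)=-1; (−1)^{1·4·6}·(+1)^4·(-1)^1 = -1.
v=7: a=7^0·(≡4), b=7^-2·(≡1) mod 7; (4|7)=+1, (1|7)=+1; (−1)^{0·-2·3}·(+1)^-2·(+1)^0 = +1.
v=11: a=11^3·(≡8), b=11^4·(≡5) mod 11; (8|11)=-1, (5|11)=+1; (−1)^{3·4·5}·(-1)^4·(+1)^3 = +1.
v=5: a=5^-1·(≡2), b=5^0·(≡4) mod 5; (2|5)=-1, (4|5)=+1; (−1)^{-1·0·2}·(-1)^0·(+1)^-1 = +1.
v=∞: 715 > 0 and -6 < 0  ⇒  (a,b)_∞ = +1.
v=3: a=3^-8·(≡1), b=3^-7·(≡1) mod 3; (1|3)=+1, (1|3)=+1; (−1)^{-8·-7·1}·(+1)^-7·(+1)^-8 = +1.
Ram(715, -6) = {2, 13}; no ℚ_2-point on the conic.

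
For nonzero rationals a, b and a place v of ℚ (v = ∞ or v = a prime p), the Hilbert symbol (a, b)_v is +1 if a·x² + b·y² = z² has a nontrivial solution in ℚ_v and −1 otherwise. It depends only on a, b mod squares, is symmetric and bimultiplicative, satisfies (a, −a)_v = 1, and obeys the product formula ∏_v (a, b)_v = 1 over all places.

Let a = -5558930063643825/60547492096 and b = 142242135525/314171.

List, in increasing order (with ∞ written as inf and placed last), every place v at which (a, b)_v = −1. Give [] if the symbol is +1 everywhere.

[2, 23]

Mod squares: a ≡ -7337, b ≡ 319. Check v ∈ {∞, 2, 3, 5, 7, 11, 13, 23, 29}.
v=5: a=5^2·(≡2), b=5^2·(≡1) mod 5; (2|5)=-1, (1|5)=+1; (−1)^{2·2·2}·(-1)^2·(+1)^2 = +1.
v=7: a=7^-2·(≡5), b=7^2·(≡1) mod 7; (5|7)=-1, (1|7)=+1; (−1)^{-2·2·3}·(-1)^2·(+1)^-2 = +1.
v=∞: -7337 < 0 and 319 > 0  ⇒  (a,b)_∞ = +1.
v=23: a=23^3·(≡3), b=23^2·(≡15) mod 23; (3|23)=+1, (15|23)=-1; (−1)^{3·2·11}·(+1)^2·(-1)^3 = -1.
v=11: a=11^1·(≡4), b=11^-1·(≡10) mod 11; (4|11)=+1, (10|11)=-1; (−1)^{1·-1·5}·(+1)^-1·(-1)^1 = +1.
v=3: a=3^4·(≡1), b=3^2·(≡1) mod 3; (1|3)=+1, (1|3)=+1; (−1)^{4·2·1}·(+1)^2·(+1)^4 = +1.
v=29: a=29^5·(≡10), b=29^3·(≡17) mod 29; (10|29)=-1, (17|29)=-1; (−1)^{5·3·14}·(-1)^3·(-1)^5 = +1.
v=13: a=13^-6·(≡11), b=13^-4·(≡2) mod 13; (11|13)=-1, (2|13)=-1; (−1)^{-6·-4·6}·(-1)^-4·(-1)^-6 = +1.
v=2: v_2(a)=-8, v_2(b)=0; units ≡ 7, 7 (mod 8); ε·ε+αω+βω = 1·1+-8·0+0·0 ≡ 1  ⇒  (a,b)_2 = -1.
Ram(-7337, 319) = {2, 23}; no ℚ_2-point on the conic.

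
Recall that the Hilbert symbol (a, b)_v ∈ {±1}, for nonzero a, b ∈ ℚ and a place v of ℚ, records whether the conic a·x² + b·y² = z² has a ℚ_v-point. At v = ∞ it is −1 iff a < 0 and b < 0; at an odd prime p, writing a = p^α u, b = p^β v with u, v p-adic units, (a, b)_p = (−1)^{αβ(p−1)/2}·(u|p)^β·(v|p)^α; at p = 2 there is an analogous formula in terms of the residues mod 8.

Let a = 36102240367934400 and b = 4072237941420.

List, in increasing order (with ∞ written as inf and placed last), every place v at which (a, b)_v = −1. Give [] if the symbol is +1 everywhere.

[2, 3, 11, 29]

(a, b) ≡ (1687191, 934857195) mod (ℚ^×)²; places V = {2, 3, 5, 11, 23, 29, 41, 43, 53, ∞}.
(a,b)_53: α=2, u≡36; β=1, v≡16 (mod 53); (36|53)=+1, (16|53)=+1; sign (−1)^0·+1^1·+1^2 = +1.
(a,b)_3: α=3, u≡2; β=3, v≡2 (mod 3); (2|3)=-1, (2|3)=-1; sign (−1)^1·-1^3·-1^3 = -1.
(a,b)_11: α=1, u≡10; β=2, v≡2 (mod 11); (10|11)=-1, (2|11)=-1; sign (−1)^0·-1^2·-1^1 = -1.
(a,b)_23: α=2, u≡18; β=1, v≡19 (mod 23); (18|23)=+1, (19|23)=-1; sign (−1)^0·+1^1·-1^2 = +1.
(a,b)_29: α=1, u≡22; β=1, v≡11 (mod 29); (22|29)=+1, (11|29)=-1; sign (−1)^0·+1^1·-1^1 = -1.
(a,b)_41: α=1, u≡29; β=1, v≡35 (mod 41); (29|41)=-1, (35|41)=-1; sign (−1)^0·-1^1·-1^1 = +1.
(a,b)_∞: sgn(1687191)=+, sgn(934857195)=+, so +1.
(a,b)_43: α=1, u≡25; β=1, v≡28 (mod 43); (25|43)=+1, (28|43)=-1; sign (−1)^1·+1^1·-1^1 = +1.
(a,b)_2: α=6, β=2; u≡7, v≡3 (mod 8); ε(u)ε(v)=1·1, αω(v)=6·1, βω(u)=2·0; sum ≡ 1  ⇒  -1.
(a,b)_5: α=2, u≡1; β=1, v≡4 (mod 5); (1|5)=+1, (4|5)=+1; sign (−1)^0·+1^1·+1^2 = +1.
(1687191, 934857195 / ℚ) ramifies at {2, 3, 11, 29}: a division algebra.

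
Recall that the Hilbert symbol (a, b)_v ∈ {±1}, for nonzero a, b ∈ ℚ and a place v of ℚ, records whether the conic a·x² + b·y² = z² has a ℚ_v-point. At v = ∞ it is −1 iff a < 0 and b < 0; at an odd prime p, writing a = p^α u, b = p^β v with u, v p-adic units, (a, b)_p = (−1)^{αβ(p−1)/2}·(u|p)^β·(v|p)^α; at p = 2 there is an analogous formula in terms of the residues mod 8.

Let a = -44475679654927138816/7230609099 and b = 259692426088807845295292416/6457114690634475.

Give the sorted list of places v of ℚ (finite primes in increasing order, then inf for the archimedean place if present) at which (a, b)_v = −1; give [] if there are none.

Mod squares: a ≡ -51, b ≡ 38454. Check v ∈ {∞, 2, 3, 5, 7, 11, 13, 17, 29}.
v=∞: -51 < 0 and 38454 > 0  ⇒  (a,b)_∞ = +1.
v=5: a=5^0·(≡1), b=5^-2·(≡4) mod 5; (1|5)=+1, (4|5)=+1; (−1)^{0·-2·2}·(+1)^-2·(+1)^0 = +1.
v=11: a=11^4·(≡1), b=11^6·(≡1) mod 11; (1|11)=+1, (1|11)=+1; (−1)^{4·6·5}·(+1)^6·(+1)^4 = +1.
v=17: a=17^-1·(≡3), b=17^-1·(≡13) mod 17; (3|17)=-1, (13|17)=+1; (−1)^{-1·-1·8}·(-1)^-1·(+1)^-1 = -1.
v=2: v_2(a)=32, v_2(b)=39; units ≡ 5, 3 (mod 8); ε·ε+αω+βω = 0·1+32·1+39·1 ≡ 1  ⇒  (a,b)_2 = -1.
v=29: a=29^4·(≡5), b=29^5·(≡14) mod 29; (5|29)=+1, (14|29)=-1; (−1)^{4·5·14}·(+1)^5·(-1)^4 = +1.
v=13: a=13^0·(≡3), b=13^1·(≡11) mod 13; (3|13)=+1, (11|13)=-1; (−1)^{0·1·6}·(+1)^1·(-1)^0 = +1.
v=7: a=7^-4·(≡5), b=7^-6·(≡5) mod 7; (5|7)=-1, (5|7)=-1; (−1)^{-4·-6·3}·(-1)^-6·(-1)^-4 = +1.
v=3: a=3^-11·(≡1), b=3^-17·(≡2) mod 3; (1|3)=+1, (2|3)=-1; (−1)^{-11·-17·1}·(+1)^-17·(-1)^-11 = +1.
Ram(-51, 38454) = {2, 17}; no ℚ_2-point on the conic.

[2, 17]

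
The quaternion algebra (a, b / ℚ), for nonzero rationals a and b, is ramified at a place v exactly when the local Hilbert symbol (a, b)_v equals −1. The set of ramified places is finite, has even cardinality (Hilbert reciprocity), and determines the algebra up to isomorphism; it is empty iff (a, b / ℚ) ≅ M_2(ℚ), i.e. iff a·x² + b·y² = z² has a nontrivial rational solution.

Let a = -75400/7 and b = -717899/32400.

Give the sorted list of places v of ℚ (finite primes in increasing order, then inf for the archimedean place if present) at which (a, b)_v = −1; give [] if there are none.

[2, inf]

(a, b) ≡ (-5278, -299) mod (ℚ^×)²; places V = {2, 3, 5, 7, 13, 23, 29, ∞}.
(a,b)_7: α=-1, u≡4; β=4, v≡4 (mod 7); (4|7)=+1, (4|7)=+1; sign (−1)^0·+1^4·+1^-1 = +1.
(a,b)_2: α=3, β=-4; u≡1, v≡5 (mod 8); ε(u)ε(v)=0·0, αω(v)=3·1, βω(u)=-4·0; sum ≡ 1  ⇒  -1.
(a,b)_∞: sgn(-5278)=−, sgn(-299)=−, so -1.
(a,b)_23: α=0, u≡9; β=1, v≡20 (mod 23); (9|23)=+1, (20|23)=-1; sign (−1)^0·+1^1·-1^0 = +1.
(a,b)_5: α=2, u≡2; β=-2, v≡1 (mod 5); (2|5)=-1, (1|5)=+1; sign (−1)^0·-1^-2·+1^2 = +1.
(a,b)_3: α=0, u≡2; β=-4, v≡1 (mod 3); (2|3)=-1, (1|3)=+1; sign (−1)^0·-1^-4·+1^0 = +1.
(a,b)_13: α=1, u≡9; β=1, v≡10 (mod 13); (9|13)=+1, (10|13)=+1; sign (−1)^0·+1^1·+1^1 = +1.
(a,b)_29: α=1, u≡18; β=0, v≡16 (mod 29); (18|29)=-1, (16|29)=+1; sign (−1)^0·-1^0·+1^1 = +1.
(-5278, -299 / ℚ) ramifies at {2, ∞}: a division algebra.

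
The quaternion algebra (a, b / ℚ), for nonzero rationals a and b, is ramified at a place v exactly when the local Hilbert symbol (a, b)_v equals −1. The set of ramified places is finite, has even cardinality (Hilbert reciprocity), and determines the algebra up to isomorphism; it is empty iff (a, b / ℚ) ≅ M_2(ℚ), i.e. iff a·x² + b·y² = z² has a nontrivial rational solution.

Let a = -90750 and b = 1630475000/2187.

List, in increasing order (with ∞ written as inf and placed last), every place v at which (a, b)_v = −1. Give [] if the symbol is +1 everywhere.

[2, 3]

(a, b) ≡ (-30, 330) mod (ℚ^×)²; places V = {2, 3, 5, 7, 11, ∞}.
(a,b)_7: α=0, u≡5; β=2, v≡1 (mod 7); (5|7)=-1, (1|7)=+1; sign (−1)^0·-1^2·+1^0 = +1.
(a,b)_5: α=3, u≡4; β=5, v≡1 (mod 5); (4|5)=+1, (1|5)=+1; sign (−1)^0·+1^5·+1^3 = +1.
(a,b)_2: α=1, β=3; u≡1, v≡5 (mod 8); ε(u)ε(v)=0·0, αω(v)=1·1, βω(u)=3·0; sum ≡ 1  ⇒  -1.
(a,b)_11: α=2, u≡9; β=3, v≡2 (mod 11); (9|11)=+1, (2|11)=-1; sign (−1)^0·+1^3·-1^2 = +1.
(a,b)_∞: sgn(-30)=−, sgn(330)=+, so +1.
(a,b)_3: α=1, u≡2; β=-7, v≡2 (mod 3); (2|3)=-1, (2|3)=-1; sign (−1)^1·-1^-7·-1^1 = -1.
(-30, 330 / ℚ) ramifies at {2, 3}: a division algebra.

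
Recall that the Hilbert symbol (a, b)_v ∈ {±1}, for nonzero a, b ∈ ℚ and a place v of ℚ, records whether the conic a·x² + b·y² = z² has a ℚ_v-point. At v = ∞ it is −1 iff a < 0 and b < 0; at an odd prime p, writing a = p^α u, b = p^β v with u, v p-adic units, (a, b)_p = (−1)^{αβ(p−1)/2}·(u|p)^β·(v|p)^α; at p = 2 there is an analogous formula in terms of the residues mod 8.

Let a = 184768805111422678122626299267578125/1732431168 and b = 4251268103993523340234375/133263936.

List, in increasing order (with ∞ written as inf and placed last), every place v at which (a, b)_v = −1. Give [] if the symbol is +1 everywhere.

[11, 13, 23, 29]

Mod squares: a ≡ 8107385, b ≡ 319. Check v ∈ {∞, 2, 3, 5, 11, 13, 17, 19, 23, 29, 37, 41, 47}.
v=37: a=37^-2·(≡5), b=37^-2·(≡18) mod 37; (5|37)=-1, (18|37)=-1; (−1)^{-2·-2·18}·(-1)^-2·(-1)^-2 = +1.
v=19: a=19^2·(≡6), b=19^2·(≡2) mod 19; (6|19)=+1, (2|19)=-1; (−1)^{2·2·9}·(+1)^2·(-1)^2 = +1.
v=47: a=47^2·(≡5), b=47^2·(≡9) mod 47; (5|47)=-1, (9|47)=+1; (−1)^{2·2·23}·(-1)^2·(+1)^2 = +1.
v=41: a=41^2·(≡37), b=41^0·(≡18) mod 41; (37|41)=+1, (18|41)=+1; (−1)^{2·0·20}·(+1)^0·(+1)^2 = +1.
v=29: a=29^1·(≡7), b=29^1·(≡19) mod 29; (7|29)=+1, (19|29)=-1; (−1)^{1·1·14}·(+1)^1·(-1)^1 = -1.
v=13: a=13^-3·(≡3), b=13^-2·(≡8) mod 13; (3|13)=+1, (8|13)=-1; (−1)^{-3·-2·6}·(+1)^-2·(-1)^-3 = -1.
v=17: a=17^3·(≡16), b=17^2·(≡8) mod 17; (16|17)=+1, (8|17)=+1; (−1)^{3·2·8}·(+1)^2·(+1)^3 = +1.
v=23: a=23^9·(≡17), b=23^6·(≡11) mod 23; (17|23)=-1, (11|23)=-1; (−1)^{9·6·11}·(-1)^6·(-1)^9 = -1.
v=2: v_2(a)=-6, v_2(b)=-6; units ≡ 1, 7 (mod 8); ε·ε+αω+βω = 0·1+-6·0+-6·0 ≡ 0  ⇒  (a,b)_2 = +1.
v=3: a=3^-2·(≡2), b=3^-2·(≡1) mod 3; (2|3)=-1, (1|3)=+1; (−1)^{-2·-2·1}·(-1)^-2·(+1)^-2 = +1.
v=∞: 8107385 > 0 and 319 > 0  ⇒  (a,b)_∞ = +1.
v=11: a=11^1·(≡7), b=11^1·(≡2) mod 11; (7|11)=-1, (2|11)=-1; (−1)^{1·1·5}·(-1)^1·(-1)^1 = -1.
v=5: a=5^11·(≡3), b=5^8·(≡1) mod 5; (3|5)=-1, (1|5)=+1; (−1)^{11·8·2}·(-1)^8·(+1)^11 = +1.
Ram(8107385, 319) = {11, 13, 23, 29}; no ℚ_11-point on the conic.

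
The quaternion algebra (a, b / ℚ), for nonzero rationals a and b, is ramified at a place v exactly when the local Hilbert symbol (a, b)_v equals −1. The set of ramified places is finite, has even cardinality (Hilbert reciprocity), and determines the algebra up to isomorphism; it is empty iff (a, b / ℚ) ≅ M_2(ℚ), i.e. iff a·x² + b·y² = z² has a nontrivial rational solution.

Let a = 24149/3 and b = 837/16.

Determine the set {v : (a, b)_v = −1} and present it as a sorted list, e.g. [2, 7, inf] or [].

Mod squares: a ≡ 72447, b ≡ 93. Check v ∈ {∞, 2, 3, 19, 31, 41}.
v=19: a=19^1·(≡12), b=19^0·(≡6) mod 19; (12|19)=-1, (6|19)=+1; (−1)^{1·0·9}·(-1)^0·(+1)^1 = +1.
v=∞: 72447 > 0 and 93 > 0  ⇒  (a,b)_∞ = +1.
v=31: a=31^1·(≡22), b=31^1·(≡23) mod 31; (22|31)=-1, (23|31)=-1; (−1)^{1·1·15}·(-1)^1·(-1)^1 = -1.
v=41: a=41^1·(≡5), b=41^0·(≡19) mod 41; (5|41)=+1, (19|41)=-1; (−1)^{1·0·20}·(+1)^0·(-1)^1 = -1.
v=3: a=3^-1·(≡2), b=3^3·(≡1) mod 3; (2|3)=-1, (1|3)=+1; (−1)^{-1·3·1}·(-1)^3·(+1)^-1 = +1.
v=2: v_2(a)=0, v_2(b)=-4; units ≡ 7, 5 (mod 8); ε·ε+αω+βω = 1·0+0·1+-4·0 ≡ 0  ⇒  (a,b)_2 = +1.
(72447, 93 / ℚ) ramifies at {31, 41}: a division algebra.

[31, 41]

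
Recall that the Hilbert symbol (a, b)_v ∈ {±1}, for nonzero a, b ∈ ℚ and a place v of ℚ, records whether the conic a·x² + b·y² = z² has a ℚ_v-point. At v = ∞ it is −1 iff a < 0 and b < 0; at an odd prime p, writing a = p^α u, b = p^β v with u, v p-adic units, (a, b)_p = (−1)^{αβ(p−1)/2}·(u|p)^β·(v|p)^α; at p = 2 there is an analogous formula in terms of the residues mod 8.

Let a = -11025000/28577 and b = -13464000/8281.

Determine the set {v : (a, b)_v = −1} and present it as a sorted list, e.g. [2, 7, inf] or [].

[5, 11, 17, inf]

Mod squares: a ≡ -170, b ≡ -935. Check v ∈ {∞, 2, 3, 5, 7, 11, 13, 17, 41}.
v=3: a=3^2·(≡1), b=3^2·(≡1) mod 3; (1|3)=+1, (1|3)=+1; (−1)^{2·2·1}·(+1)^2·(+1)^2 = +1.
v=2: v_2(a)=3, v_2(b)=6; units ≡ 3, 1 (mod 8); ε·ε+αω+βω = 1·0+3·0+6·1 ≡ 0  ⇒  (a,b)_2 = +1.
v=17: a=17^-1·(≡12), b=17^1·(≡15) mod 17; (12|17)=-1, (15|17)=+1; (−1)^{-1·1·8}·(-1)^1·(+1)^-1 = -1.
v=41: a=41^-2·(≡11), b=41^0·(≡10) mod 41; (11|41)=-1, (10|41)=+1; (−1)^{-2·0·20}·(-1)^0·(+1)^-2 = +1.
v=13: a=13^0·(≡9), b=13^-2·(≡10) mod 13; (9|13)=+1, (10|13)=+1; (−1)^{0·-2·6}·(+1)^-2·(+1)^0 = +1.
v=∞: -170 < 0 and -935 < 0  ⇒  (a,b)_∞ = -1.
v=5: a=5^5·(≡1), b=5^3·(≡3) mod 5; (1|5)=+1, (3|5)=-1; (−1)^{5·3·2}·(+1)^3·(-1)^5 = -1.
v=7: a=7^2·(≡5), b=7^-2·(≡3) mod 7; (5|7)=-1, (3|7)=-1; (−1)^{2·-2·3}·(-1)^-2·(-1)^2 = +1.
v=11: a=11^0·(≡8), b=11^1·(≡4) mod 11; (8|11)=-1, (4|11)=+1; (−1)^{0·1·5}·(-1)^1·(+1)^0 = -1.
|Ram(-170, -935)| = 4, even; anisotropic at {5, 11, 17, ∞}.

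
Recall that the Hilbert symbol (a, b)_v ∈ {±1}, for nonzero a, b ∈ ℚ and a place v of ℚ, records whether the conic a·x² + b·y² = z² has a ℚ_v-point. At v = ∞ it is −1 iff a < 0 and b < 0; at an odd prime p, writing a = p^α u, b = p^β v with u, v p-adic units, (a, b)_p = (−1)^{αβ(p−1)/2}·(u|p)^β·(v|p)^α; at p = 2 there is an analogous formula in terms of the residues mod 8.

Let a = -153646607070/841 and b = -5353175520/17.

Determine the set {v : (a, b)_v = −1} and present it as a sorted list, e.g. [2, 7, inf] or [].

(a, b) ≡ (-3230, -106590) mod (ℚ^×)²; places V = {2, 3, 5, 7, 11, 17, 19, 29, ∞}.
(a,b)_∞: sgn(-3230)=−, sgn(-106590)=−, so -1.
(a,b)_11: α=4, u≡1; β=3, v≡9 (mod 11); (1|11)=+1, (9|11)=+1; sign (−1)^0·+1^3·+1^4 = +1.
(a,b)_19: α=3, u≡16; β=1, v≡10 (mod 19); (16|19)=+1, (10|19)=-1; sign (−1)^1·+1^1·-1^3 = +1.
(a,b)_2: α=1, β=5; u≡1, v≡1 (mod 8); ε(u)ε(v)=0·0, αω(v)=1·0, βω(u)=5·0; sum ≡ 0  ⇒  +1.
(a,b)_5: α=1, u≡1; β=1, v≡3 (mod 5); (1|5)=+1, (3|5)=-1; sign (−1)^0·+1^1·-1^1 = -1.
(a,b)_29: α=-2, u≡15; β=0, v≡8 (mod 29); (15|29)=-1, (8|29)=-1; sign (−1)^0·-1^0·-1^-2 = +1.
(a,b)_3: α=2, u≡1; β=3, v≡2 (mod 3); (1|3)=+1, (2|3)=-1; sign (−1)^0·+1^3·-1^2 = +1.
(a,b)_17: α=1, u≡14; β=-1, v≡6 (mod 17); (14|17)=-1, (6|17)=-1; sign (−1)^0·-1^-1·-1^1 = +1.
(a,b)_7: α=0, u≡2; β=2, v≡3 (mod 7); (2|7)=+1, (3|7)=-1; sign (−1)^0·+1^2·-1^0 = +1.
|Ram(-3230, -106590)| = 2, even; anisotropic at {5, ∞}.

[5, inf]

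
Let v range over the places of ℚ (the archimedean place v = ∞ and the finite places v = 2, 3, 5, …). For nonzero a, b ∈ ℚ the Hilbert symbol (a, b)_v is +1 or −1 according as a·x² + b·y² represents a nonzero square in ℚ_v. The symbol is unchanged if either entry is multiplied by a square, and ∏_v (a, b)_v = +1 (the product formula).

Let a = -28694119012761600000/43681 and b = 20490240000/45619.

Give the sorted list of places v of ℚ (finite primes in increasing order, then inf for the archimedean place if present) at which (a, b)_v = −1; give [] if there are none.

(a, b) ≡ (-15, 38019) mod (ℚ^×)²; places V = {2, 3, 5, 7, 11, 19, 23, 29, ∞}.
(a,b)_29: α=2, u≡17; β=1, v≡28 (mod 29); (17|29)=-1, (28|29)=+1; sign (−1)^0·-1^1·+1^2 = -1.
(a,b)_3: α=9, u≡1; β=1, v≡1 (mod 3); (1|3)=+1, (1|3)=+1; sign (−1)^1·+1^1·+1^9 = -1.
(a,b)_2: α=20, β=14; u≡1, v≡3 (mod 8); ε(u)ε(v)=0·1, αω(v)=20·1, βω(u)=14·0; sum ≡ 0  ⇒  +1.
(a,b)_11: α=-2, u≡10; β=0, v≡5 (mod 11); (10|11)=-1, (5|11)=+1; sign (−1)^0·-1^0·+1^-2 = +1.
(a,b)_∞: sgn(-15)=−, sgn(38019)=+, so +1.
(a,b)_5: α=5, u≡3; β=4, v≡1 (mod 5); (3|5)=-1, (1|5)=+1; sign (−1)^0·-1^4·+1^5 = +1.
(a,b)_19: α=-2, u≡7; β=-1, v≡6 (mod 19); (7|19)=+1, (6|19)=+1; sign (−1)^0·+1^-1·+1^-2 = +1.
(a,b)_7: α=0, u≡6; β=-4, v≡4 (mod 7); (6|7)=-1, (4|7)=+1; sign (−1)^0·-1^-4·+1^0 = +1.
(a,b)_23: α=2, u≡18; β=1, v≡7 (mod 23); (18|23)=+1, (7|23)=-1; sign (−1)^0·+1^1·-1^2 = +1.
Ram(-15, 38019) = {3, 29}; no ℚ_3-point on the conic.

[3, 29]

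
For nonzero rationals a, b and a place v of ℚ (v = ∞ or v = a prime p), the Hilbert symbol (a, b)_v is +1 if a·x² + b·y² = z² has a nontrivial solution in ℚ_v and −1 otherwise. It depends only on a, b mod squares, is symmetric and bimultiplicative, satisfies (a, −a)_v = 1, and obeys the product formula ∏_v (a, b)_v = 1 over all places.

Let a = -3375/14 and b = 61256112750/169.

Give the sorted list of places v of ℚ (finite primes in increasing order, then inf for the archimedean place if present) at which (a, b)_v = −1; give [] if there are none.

Mod squares: a ≡ -210, b ≡ 113390. Check v ∈ {∞, 2, 3, 5, 7, 13, 17, 23, 29}.
v=23: a=23^0·(≡7), b=23^1·(≡1) mod 23; (7|23)=-1, (1|23)=+1; (−1)^{0·1·11}·(-1)^1·(+1)^0 = -1.
v=∞: -210 < 0 and 113390 > 0  ⇒  (a,b)_∞ = +1.
v=13: a=13^0·(≡5), b=13^-2·(≡1) mod 13; (5|13)=-1, (1|13)=+1; (−1)^{0·-2·6}·(-1)^-2·(+1)^0 = +1.
v=29: a=29^0·(≡22), b=29^1·(≡13) mod 29; (22|29)=+1, (13|29)=+1; (−1)^{0·1·14}·(+1)^1·(+1)^0 = +1.
v=7: a=7^-1·(≡3), b=7^4·(≡4) mod 7; (3|7)=-1, (4|7)=+1; (−1)^{-1·4·3}·(-1)^4·(+1)^-1 = +1.
v=5: a=5^3·(≡2), b=5^3·(≡3) mod 5; (2|5)=-1, (3|5)=-1; (−1)^{3·3·2}·(-1)^3·(-1)^3 = +1.
v=2: v_2(a)=-1, v_2(b)=1; units ≡ 7, 7 (mod 8); ε·ε+αω+βω = 1·1+-1·0+1·0 ≡ 1  ⇒  (a,b)_2 = -1.
v=17: a=17^0·(≡3), b=17^1·(≡6) mod 17; (3|17)=-1, (6|17)=-1; (−1)^{0·1·8}·(-1)^1·(-1)^0 = -1.
v=3: a=3^3·(≡2), b=3^2·(≡2) mod 3; (2|3)=-1, (2|3)=-1; (−1)^{3·2·1}·(-1)^2·(-1)^3 = -1.
(-210, 113390 / ℚ) ramifies at {2, 3, 17, 23}: a division algebra.

[2, 3, 17, 23]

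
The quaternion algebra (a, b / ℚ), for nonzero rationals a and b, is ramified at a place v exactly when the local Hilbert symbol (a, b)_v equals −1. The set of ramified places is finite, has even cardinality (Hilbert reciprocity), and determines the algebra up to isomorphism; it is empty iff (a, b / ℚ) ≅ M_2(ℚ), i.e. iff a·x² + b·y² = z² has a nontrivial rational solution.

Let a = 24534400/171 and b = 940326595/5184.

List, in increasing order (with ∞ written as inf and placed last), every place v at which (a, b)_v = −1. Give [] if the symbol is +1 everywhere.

Mod squares: a ≡ 291346, b ≡ 1777555. Check v ∈ {∞, 2, 3, 5, 11, 13, 17, 19, 23, 29, 41}.
v=∞: 291346 > 0 and 1777555 > 0  ⇒  (a,b)_∞ = +1.
v=23: a=23^0·(≡7), b=23^3·(≡21) mod 23; (7|23)=-1, (21|23)=-1; (−1)^{0·3·11}·(-1)^3·(-1)^0 = -1.
v=3: a=3^-2·(≡1), b=3^-4·(≡1) mod 3; (1|3)=+1, (1|3)=+1; (−1)^{-2·-4·1}·(+1)^-4·(+1)^-2 = +1.
v=5: a=5^2·(≡1), b=5^1·(≡1) mod 5; (1|5)=+1, (1|5)=+1; (−1)^{2·1·2}·(+1)^1·(+1)^2 = +1.
v=41: a=41^1·(≡30), b=41^1·(≡37) mod 41; (30|41)=-1, (37|41)=+1; (−1)^{1·1·20}·(-1)^1·(+1)^1 = -1.
v=17: a=17^1·(≡2), b=17^0·(≡15) mod 17; (2|17)=+1, (15|17)=+1; (−1)^{1·0·8}·(+1)^0·(+1)^1 = +1.
v=29: a=29^0·(≡2), b=29^1·(≡11) mod 29; (2|29)=-1, (11|29)=-1; (−1)^{0·1·14}·(-1)^1·(-1)^0 = -1.
v=13: a=13^0·(≡10), b=13^1·(≡10) mod 13; (10|13)=+1, (10|13)=+1; (−1)^{0·1·6}·(+1)^1·(+1)^0 = +1.
v=11: a=11^1·(≡3), b=11^0·(≡7) mod 11; (3|11)=+1, (7|11)=-1; (−1)^{1·0·5}·(+1)^0·(-1)^1 = -1.
v=19: a=19^-1·(≡11), b=19^0·(≡10) mod 19; (11|19)=+1, (10|19)=-1; (−1)^{-1·0·9}·(+1)^0·(-1)^-1 = -1.
v=2: v_2(a)=7, v_2(b)=-6; units ≡ 1, 3 (mod 8); ε·ε+αω+βω = 0·1+7·1+-6·0 ≡ 1  ⇒  (a,b)_2 = -1.
|Ram(291346, 1777555)| = 6, even; anisotropic at {2, 11, 19, 23, 29, 41}.

[2, 11, 19, 23, 29, 41]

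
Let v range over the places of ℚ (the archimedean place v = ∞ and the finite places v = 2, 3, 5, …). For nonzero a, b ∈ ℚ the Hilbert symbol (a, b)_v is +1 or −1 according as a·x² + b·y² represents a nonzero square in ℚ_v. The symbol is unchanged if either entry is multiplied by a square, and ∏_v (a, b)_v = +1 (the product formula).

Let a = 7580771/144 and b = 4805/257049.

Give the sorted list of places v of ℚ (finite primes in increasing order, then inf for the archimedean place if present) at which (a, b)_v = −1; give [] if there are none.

(a, b) ≡ (62651, 5) mod (ℚ^×)²; places V = {2, 3, 5, 11, 13, 31, 43, 47, ∞}.
(a,b)_∞: sgn(62651)=+, sgn(5)=+, so +1.
(a,b)_11: α=2, u≡6; β=0, v≡9 (mod 11); (6|11)=-1, (9|11)=+1; sign (−1)^0·-1^0·+1^2 = +1.
(a,b)_31: α=1, u≡27; β=2, v≡19 (mod 31); (27|31)=-1, (19|31)=+1; sign (−1)^0·-1^2·+1^1 = +1.
(a,b)_47: α=1, u≡12; β=0, v≡41 (mod 47); (12|47)=+1, (41|47)=-1; sign (−1)^0·+1^0·-1^1 = -1.
(a,b)_3: α=-2, u≡2; β=-2, v≡2 (mod 3); (2|3)=-1, (2|3)=-1; sign (−1)^0·-1^-2·-1^-2 = +1.
(a,b)_2: α=-4, β=0; u≡3, v≡5 (mod 8); ε(u)ε(v)=1·0, αω(v)=-4·1, βω(u)=0·1; sum ≡ 0  ⇒  +1.
(a,b)_5: α=0, u≡4; β=1, v≡4 (mod 5); (4|5)=+1, (4|5)=+1; sign (−1)^0·+1^1·+1^0 = +1.
(a,b)_13: α=0, u≡3; β=-4, v≡11 (mod 13); (3|13)=+1, (11|13)=-1; sign (−1)^0·+1^-4·-1^0 = +1.
(a,b)_43: α=1, u≡17; β=0, v≡28 (mod 43); (17|43)=+1, (28|43)=-1; sign (−1)^0·+1^0·-1^1 = -1.
(62651, 5 / ℚ) ramifies at {43, 47}: a division algebra.

[43, 47]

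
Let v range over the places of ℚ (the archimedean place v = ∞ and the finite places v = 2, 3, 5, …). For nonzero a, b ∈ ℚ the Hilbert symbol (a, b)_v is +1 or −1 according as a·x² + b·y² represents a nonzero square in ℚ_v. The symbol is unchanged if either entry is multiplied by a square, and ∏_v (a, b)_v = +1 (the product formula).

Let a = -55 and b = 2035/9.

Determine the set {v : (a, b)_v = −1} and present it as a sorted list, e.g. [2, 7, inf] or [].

[5, 37]

(a, b) ≡ (-55, 2035) mod (ℚ^×)²; places V = {2, 3, 5, 11, 37, ∞}.
(a,b)_5: α=1, u≡4; β=1, v≡3 (mod 5); (4|5)=+1, (3|5)=-1; sign (−1)^0·+1^1·-1^1 = -1.
(a,b)_∞: sgn(-55)=−, sgn(2035)=+, so +1.
(a,b)_11: α=1, u≡6; β=1, v≡1 (mod 11); (6|11)=-1, (1|11)=+1; sign (−1)^1·-1^1·+1^1 = +1.
(a,b)_3: α=0, u≡2; β=-2, v≡1 (mod 3); (2|3)=-1, (1|3)=+1; sign (−1)^0·-1^-2·+1^0 = +1.
(a,b)_2: α=0, β=0; u≡1, v≡3 (mod 8); ε(u)ε(v)=0·1, αω(v)=0·1, βω(u)=0·0; sum ≡ 0  ⇒  +1.
(a,b)_37: α=0, u≡19; β=1, v≡2 (mod 37); (19|37)=-1, (2|37)=-1; sign (−1)^0·-1^1·-1^0 = -1.
|Ram(-55, 2035)| = 2, even; anisotropic at {5, 37}.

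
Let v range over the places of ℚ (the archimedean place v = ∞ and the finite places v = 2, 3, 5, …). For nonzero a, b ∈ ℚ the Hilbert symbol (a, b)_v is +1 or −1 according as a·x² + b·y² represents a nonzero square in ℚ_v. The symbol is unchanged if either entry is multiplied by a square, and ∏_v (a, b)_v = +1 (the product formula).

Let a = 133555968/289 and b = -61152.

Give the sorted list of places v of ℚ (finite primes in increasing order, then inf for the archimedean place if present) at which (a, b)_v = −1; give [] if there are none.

Mod squares: a ≡ 7, b ≡ -78. Check v ∈ {∞, 2, 3, 7, 13, 17}.
v=∞: 7 > 0 and -78 < 0  ⇒  (a,b)_∞ = +1.
v=2: v_2(a)=8, v_2(b)=5; units ≡ 7, 1 (mod 8); ε·ε+αω+βω = 1·0+8·0+5·0 ≡ 0  ⇒  (a,b)_2 = +1.
v=7: a=7^3·(≡4), b=7^2·(≡5) mod 7; (4|7)=+1, (5|7)=-1; (−1)^{3·2·3}·(+1)^2·(-1)^3 = -1.
v=17: a=17^-2·(≡7), b=17^0·(≡14) mod 17; (7|17)=-1, (14|17)=-1; (−1)^{-2·0·8}·(-1)^0·(-1)^-2 = +1.
v=3: a=3^2·(≡1), b=3^1·(≡1) mod 3; (1|3)=+1, (1|3)=+1; (−1)^{2·1·1}·(+1)^1·(+1)^2 = +1.
v=13: a=13^2·(≡5), b=13^1·(≡2) mod 13; (5|13)=-1, (2|13)=-1; (−1)^{2·1·6}·(-1)^1·(-1)^2 = -1.
Ram(7, -78) = {7, 13}; no ℚ_7-point on the conic.

[7, 13]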